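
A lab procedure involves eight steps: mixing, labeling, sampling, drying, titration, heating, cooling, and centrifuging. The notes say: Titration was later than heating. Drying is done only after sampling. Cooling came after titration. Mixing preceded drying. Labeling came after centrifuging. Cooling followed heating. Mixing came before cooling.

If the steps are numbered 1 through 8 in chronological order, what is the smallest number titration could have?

Heating must come before titration — 1 forced predecessor.
Nothing else is forced ahead of titration, so its earliest slot is position 1 + 1 = 2.

2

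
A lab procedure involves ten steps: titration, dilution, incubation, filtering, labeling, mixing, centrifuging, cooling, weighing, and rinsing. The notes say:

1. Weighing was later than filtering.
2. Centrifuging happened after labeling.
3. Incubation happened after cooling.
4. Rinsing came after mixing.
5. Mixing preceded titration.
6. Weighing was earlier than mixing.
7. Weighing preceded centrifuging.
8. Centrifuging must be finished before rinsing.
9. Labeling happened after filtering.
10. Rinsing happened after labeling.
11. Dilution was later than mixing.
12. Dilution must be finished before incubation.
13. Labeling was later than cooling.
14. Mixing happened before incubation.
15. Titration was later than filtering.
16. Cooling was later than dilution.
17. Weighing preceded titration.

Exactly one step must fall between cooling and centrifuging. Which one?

Tracing the constraints gives cooling → labeling → centrifuging, so labeling sits after cooling and before centrifuging.
No other step is forced both after cooling and before centrifuging.

labeling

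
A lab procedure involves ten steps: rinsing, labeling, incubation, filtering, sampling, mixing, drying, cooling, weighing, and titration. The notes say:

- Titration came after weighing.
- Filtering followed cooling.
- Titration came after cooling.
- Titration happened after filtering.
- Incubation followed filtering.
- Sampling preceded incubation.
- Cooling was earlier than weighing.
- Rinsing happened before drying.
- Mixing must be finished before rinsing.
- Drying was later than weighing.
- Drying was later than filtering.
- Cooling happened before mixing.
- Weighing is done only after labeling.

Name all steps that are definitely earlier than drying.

cooling, filtering, labeling, mixing, rinsing, weighing

Directly stated before drying: filtering, rinsing, and weighing.
Cooling reaches drying via cooling → weighing → drying.
Labeling reaches drying via labeling → weighing → drying.
Mixing reaches drying via mixing → rinsing → drying.
No chain forces sampling (or any of the others) ahead of drying.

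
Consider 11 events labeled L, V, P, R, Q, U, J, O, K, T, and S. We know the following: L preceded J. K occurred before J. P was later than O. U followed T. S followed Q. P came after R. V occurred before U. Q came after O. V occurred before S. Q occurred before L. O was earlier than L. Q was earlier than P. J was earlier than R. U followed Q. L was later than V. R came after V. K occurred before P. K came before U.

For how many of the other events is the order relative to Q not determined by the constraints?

Forced before Q: O; forced after Q: J, L, P, R, S, and U.
That leaves K, T, and V with no forced order relative to Q — 3.

3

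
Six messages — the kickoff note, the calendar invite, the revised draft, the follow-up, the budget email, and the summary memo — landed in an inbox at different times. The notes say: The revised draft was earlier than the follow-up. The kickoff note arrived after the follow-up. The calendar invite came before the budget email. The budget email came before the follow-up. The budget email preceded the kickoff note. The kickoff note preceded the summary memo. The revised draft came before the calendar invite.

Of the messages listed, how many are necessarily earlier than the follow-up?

3

Directly stated before the follow-up: the budget email and the revised draft.
The calendar invite reaches the follow-up via the calendar invite → the budget email → the follow-up.
That's the budget email, the calendar invite, and the revised draft — 3 in all.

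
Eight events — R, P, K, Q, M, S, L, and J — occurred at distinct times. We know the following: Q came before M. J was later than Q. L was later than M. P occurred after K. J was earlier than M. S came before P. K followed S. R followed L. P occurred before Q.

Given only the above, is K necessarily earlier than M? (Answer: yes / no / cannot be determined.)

yes

Chain the constraints: K → P → Q → M. Each link is directly stated, so K comes before M.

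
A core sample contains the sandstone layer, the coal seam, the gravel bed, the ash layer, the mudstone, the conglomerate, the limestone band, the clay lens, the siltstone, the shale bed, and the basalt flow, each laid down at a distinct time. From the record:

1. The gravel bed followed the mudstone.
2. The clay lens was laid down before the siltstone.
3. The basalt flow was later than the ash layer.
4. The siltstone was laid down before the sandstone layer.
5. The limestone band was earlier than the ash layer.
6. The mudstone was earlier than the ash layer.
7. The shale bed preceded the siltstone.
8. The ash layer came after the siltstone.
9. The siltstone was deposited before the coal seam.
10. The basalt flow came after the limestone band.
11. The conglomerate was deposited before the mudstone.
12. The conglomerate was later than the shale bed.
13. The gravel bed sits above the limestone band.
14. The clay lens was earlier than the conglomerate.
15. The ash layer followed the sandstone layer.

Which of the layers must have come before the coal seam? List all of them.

the clay lens, the shale bed, the siltstone

Directly stated before the coal seam: the siltstone.
The clay lens reaches the coal seam via the clay lens → the siltstone → the coal seam.
The shale bed reaches the coal seam via the shale bed → the siltstone → the coal seam.
No chain forces the conglomerate (or any of the others) ahead of the coal seam.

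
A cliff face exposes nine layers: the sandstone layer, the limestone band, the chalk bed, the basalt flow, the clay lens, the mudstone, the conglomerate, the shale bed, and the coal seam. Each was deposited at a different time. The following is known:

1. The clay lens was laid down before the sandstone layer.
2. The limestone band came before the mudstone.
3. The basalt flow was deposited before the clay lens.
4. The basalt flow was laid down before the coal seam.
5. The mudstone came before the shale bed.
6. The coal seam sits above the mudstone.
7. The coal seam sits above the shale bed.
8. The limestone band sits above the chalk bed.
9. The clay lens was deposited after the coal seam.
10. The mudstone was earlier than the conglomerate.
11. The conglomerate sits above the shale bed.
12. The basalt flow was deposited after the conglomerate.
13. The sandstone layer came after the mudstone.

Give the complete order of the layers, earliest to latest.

The constraints fix every adjacent pair, so only one ordering works:
the chalk bed → the limestone band → the mudstone → the shale bed → the conglomerate → the basalt flow → the coal seam → the clay lens → the sandstone layer.

the chalk bed, the limestone band, the mudstone, the shale bed, the conglomerate, the basalt flow, the coal seam, the clay lens, the sandstone layer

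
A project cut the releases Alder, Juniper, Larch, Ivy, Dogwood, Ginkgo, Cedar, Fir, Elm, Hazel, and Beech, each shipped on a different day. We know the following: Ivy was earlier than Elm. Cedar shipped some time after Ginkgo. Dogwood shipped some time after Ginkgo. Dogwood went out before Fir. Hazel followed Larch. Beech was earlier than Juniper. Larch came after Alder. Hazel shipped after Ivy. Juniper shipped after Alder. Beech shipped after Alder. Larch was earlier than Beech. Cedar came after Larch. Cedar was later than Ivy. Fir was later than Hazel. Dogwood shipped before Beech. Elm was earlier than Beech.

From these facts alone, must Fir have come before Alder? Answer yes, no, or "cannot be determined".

no

Tracing the constraints gives Alder → Larch → Hazel → Fir, so Alder must come before Fir.
That means Fir cannot be before Alder.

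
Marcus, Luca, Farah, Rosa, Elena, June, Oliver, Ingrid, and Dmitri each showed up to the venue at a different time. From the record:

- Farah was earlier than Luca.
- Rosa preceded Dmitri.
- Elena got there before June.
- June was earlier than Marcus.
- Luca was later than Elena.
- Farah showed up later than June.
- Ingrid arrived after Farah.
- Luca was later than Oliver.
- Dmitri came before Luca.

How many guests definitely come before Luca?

Directly stated before Luca: Dmitri, Elena, Farah, and Oliver.
June reaches Luca via June → Farah → Luca.
Rosa reaches Luca via Rosa → Dmitri → Luca.
No chain forces Ingrid (or any of the others) ahead of Luca.
That's Dmitri, Elena, Farah, June, Oliver, and Rosa — 6 in all.

6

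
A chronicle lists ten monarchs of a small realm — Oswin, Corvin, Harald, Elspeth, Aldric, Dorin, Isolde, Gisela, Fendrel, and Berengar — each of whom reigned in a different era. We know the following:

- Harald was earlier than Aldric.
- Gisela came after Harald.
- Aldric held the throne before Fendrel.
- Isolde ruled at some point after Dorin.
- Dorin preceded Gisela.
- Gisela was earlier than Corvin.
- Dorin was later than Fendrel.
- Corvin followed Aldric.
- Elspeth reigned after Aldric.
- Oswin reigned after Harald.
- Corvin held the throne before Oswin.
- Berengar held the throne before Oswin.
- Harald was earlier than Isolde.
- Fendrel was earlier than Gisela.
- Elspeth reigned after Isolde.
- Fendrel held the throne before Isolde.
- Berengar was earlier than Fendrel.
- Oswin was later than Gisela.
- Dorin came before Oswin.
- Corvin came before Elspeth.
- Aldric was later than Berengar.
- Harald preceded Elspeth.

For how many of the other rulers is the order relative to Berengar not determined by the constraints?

1

Forced after Berengar: Aldric, Corvin, Dorin, Elspeth, Fendrel, Gisela, Isolde, and Oswin.
That leaves Harald with no forced order relative to Berengar — 1.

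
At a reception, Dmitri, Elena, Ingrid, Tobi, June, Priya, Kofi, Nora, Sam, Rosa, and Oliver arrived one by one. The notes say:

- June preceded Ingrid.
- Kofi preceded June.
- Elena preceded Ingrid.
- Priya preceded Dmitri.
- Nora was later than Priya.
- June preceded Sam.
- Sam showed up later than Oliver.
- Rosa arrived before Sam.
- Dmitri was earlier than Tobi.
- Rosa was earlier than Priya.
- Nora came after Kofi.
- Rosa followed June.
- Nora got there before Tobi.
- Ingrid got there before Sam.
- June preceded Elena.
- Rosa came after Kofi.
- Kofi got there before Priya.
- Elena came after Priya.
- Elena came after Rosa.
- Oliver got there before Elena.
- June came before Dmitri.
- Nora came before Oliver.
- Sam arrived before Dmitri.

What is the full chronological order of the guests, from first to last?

Kofi, June, Rosa, Priya, Nora, Oliver, Elena, Ingrid, Sam, Dmitri, Tobi

The constraints fix every adjacent pair, so only one ordering works:
Kofi → June → Rosa → Priya → Nora → Oliver → Elena → Ingrid → Sam → Dmitri → Tobi.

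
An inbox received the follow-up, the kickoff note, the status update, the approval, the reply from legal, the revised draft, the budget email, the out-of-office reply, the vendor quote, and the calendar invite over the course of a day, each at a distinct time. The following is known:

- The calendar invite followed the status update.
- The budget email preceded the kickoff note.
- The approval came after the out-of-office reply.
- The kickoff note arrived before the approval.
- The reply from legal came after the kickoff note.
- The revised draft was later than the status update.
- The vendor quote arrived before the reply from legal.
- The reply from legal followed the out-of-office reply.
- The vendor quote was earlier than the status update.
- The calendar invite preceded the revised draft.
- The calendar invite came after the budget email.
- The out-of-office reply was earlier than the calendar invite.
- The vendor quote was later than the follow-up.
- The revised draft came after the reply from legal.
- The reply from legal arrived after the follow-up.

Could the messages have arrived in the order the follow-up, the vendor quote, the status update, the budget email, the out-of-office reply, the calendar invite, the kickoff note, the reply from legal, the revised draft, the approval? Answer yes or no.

yes

Check each stated constraint against the proposed order — e.g. the status update is ahead of the revised draft; the follow-up is ahead of the reply from legal. Every pair is in the required order; nothing is violated.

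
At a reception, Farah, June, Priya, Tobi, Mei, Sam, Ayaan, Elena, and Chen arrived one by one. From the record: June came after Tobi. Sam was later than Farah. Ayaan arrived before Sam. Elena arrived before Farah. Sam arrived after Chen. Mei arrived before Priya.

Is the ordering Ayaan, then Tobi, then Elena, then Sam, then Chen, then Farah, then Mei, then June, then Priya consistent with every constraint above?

no

The constraints require Chen before Sam, but in the proposed sequence Sam appears ahead of Chen. That one violation is enough.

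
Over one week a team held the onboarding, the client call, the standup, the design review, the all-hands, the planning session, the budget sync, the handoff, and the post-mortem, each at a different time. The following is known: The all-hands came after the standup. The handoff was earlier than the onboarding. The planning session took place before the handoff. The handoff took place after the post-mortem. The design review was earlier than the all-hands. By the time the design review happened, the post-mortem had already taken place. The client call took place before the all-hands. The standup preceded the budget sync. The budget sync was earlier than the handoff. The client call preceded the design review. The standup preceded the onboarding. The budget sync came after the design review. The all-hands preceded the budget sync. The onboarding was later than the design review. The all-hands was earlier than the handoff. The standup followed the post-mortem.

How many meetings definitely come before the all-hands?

4

Directly stated before the all-hands: the client call, the design review, and the standup.
The post-mortem reaches the all-hands via the post-mortem → the standup → the all-hands.
No chain forces the handoff (or any of the others) ahead of the all-hands.
That's the client call, the design review, the post-mortem, and the standup — 4 in all.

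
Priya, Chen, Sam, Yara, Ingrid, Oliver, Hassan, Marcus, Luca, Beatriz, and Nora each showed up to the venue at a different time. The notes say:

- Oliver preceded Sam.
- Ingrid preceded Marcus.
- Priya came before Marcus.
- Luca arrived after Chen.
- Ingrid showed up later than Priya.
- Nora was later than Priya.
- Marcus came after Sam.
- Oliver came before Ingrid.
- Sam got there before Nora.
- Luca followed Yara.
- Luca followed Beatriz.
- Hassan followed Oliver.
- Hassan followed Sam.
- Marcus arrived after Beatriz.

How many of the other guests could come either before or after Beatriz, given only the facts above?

8

Forced after Beatriz: Luca and Marcus.
That leaves Chen, Hassan, Ingrid, Nora, Oliver, Priya, Sam, and Yara with no forced order relative to Beatriz — 8.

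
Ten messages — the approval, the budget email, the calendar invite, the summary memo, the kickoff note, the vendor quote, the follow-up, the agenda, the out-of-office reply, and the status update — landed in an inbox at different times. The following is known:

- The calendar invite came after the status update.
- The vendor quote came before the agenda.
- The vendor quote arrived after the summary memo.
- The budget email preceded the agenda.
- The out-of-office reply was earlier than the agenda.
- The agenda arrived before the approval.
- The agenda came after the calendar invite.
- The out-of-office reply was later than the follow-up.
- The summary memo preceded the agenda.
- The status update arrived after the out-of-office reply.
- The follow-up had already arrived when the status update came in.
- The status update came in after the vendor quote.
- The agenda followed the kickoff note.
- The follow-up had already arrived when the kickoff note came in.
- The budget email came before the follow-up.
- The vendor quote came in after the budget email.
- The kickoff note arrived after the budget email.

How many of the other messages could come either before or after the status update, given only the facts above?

1

Forced before the status update: the budget email, the follow-up, the out-of-office reply, the summary memo, and the vendor quote; forced after the status update: the agenda, the approval, and the calendar invite.
That leaves the kickoff note with no forced order relative to the status update — 1.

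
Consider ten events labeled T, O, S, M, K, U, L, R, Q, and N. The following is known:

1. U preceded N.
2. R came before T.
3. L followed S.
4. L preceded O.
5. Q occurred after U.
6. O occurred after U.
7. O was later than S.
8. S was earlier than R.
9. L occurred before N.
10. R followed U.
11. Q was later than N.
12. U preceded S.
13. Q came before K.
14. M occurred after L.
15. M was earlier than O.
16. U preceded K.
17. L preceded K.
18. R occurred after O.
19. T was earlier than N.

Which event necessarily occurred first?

U has a chain of constraints placing it before every other event, so U must be first.

U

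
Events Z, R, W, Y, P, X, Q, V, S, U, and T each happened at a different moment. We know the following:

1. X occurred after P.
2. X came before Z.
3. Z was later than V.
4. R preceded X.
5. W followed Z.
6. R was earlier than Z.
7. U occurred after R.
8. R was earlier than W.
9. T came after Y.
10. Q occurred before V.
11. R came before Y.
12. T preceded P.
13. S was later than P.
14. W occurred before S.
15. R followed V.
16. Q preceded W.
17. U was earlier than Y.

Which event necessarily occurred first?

Q

Q has a chain of constraints placing it before every other event, so Q must be first.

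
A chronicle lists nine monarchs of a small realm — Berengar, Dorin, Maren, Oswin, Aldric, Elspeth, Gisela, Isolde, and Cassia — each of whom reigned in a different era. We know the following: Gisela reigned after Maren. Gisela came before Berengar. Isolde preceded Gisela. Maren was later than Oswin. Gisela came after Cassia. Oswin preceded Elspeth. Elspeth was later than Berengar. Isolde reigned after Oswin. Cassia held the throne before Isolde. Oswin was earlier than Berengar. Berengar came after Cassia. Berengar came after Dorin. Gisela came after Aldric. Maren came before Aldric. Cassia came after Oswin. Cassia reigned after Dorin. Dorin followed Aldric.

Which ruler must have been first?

Oswin

Oswin has a chain of constraints placing them before every other ruler, so Oswin must be first.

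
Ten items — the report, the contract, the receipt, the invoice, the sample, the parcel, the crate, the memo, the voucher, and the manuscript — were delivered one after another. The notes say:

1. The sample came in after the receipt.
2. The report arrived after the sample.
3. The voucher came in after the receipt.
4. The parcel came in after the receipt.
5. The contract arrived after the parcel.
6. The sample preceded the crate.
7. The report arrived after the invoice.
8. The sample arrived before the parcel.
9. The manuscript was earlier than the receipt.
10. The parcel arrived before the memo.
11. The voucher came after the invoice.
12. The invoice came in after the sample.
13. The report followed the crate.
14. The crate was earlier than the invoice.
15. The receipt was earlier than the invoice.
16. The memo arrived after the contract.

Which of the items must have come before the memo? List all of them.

the contract, the manuscript, the parcel, the receipt, the sample

Directly stated before the memo: the contract and the parcel.
The manuscript reaches the memo via the manuscript → the receipt → the parcel → the memo.
The receipt reaches the memo via the receipt → the parcel → the memo.
The sample reaches the memo via the sample → the parcel → the memo.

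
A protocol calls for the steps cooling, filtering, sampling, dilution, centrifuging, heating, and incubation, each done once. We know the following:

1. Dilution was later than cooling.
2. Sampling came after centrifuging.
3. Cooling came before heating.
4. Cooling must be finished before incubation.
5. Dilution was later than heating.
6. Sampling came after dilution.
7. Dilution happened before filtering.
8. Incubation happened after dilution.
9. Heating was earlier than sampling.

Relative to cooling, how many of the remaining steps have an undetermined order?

1

Forced after cooling: dilution, filtering, heating, incubation, and sampling.
That leaves centrifuging with no forced order relative to cooling — 1.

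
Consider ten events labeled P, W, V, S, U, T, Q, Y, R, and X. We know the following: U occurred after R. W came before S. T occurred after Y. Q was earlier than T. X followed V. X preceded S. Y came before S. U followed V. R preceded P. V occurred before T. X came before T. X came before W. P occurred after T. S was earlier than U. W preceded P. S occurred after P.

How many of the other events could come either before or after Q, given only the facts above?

5

Forced after Q: P, S, T, and U.
That leaves R, V, W, X, and Y with no forced order relative to Q — 5.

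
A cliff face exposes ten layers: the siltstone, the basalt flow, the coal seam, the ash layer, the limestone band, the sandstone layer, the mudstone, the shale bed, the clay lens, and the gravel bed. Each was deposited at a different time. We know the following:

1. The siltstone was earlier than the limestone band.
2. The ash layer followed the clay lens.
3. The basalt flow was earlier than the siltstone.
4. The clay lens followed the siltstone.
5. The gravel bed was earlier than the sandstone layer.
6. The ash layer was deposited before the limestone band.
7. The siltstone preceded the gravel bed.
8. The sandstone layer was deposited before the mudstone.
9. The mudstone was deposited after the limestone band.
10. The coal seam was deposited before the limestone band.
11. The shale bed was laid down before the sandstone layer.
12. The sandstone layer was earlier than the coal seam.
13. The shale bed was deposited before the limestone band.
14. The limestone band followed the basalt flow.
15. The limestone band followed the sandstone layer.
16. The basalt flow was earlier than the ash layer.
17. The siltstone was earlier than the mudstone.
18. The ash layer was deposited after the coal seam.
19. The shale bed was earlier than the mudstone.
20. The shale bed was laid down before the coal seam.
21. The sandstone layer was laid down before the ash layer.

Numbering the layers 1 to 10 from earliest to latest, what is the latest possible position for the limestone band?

The limestone band must come before the mudstone — 1 layer forced after it.
Everything else can be placed before the limestone band in some valid order, so the limestone band can sit as late as position 10 − 1 = 9.

9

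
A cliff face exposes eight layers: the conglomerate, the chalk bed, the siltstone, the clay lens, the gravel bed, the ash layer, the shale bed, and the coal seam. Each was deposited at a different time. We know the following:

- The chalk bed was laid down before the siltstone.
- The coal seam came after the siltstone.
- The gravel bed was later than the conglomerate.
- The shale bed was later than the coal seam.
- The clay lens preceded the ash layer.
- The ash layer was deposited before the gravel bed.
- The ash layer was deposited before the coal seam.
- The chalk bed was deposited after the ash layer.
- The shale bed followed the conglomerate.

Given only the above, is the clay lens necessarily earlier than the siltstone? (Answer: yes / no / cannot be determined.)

Chain the constraints: the clay lens → the ash layer → the chalk bed → the siltstone. Each link is directly stated, so the clay lens comes before the siltstone.

yes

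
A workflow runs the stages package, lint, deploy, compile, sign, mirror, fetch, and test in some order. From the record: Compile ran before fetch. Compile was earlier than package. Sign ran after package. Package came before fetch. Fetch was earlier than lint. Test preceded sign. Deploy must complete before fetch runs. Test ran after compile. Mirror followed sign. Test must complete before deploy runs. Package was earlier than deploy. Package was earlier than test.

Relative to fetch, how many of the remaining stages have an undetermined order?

2

Forced before fetch: compile, deploy, package, and test; forced after fetch: lint.
That leaves mirror and sign with no forced order relative to fetch — 2.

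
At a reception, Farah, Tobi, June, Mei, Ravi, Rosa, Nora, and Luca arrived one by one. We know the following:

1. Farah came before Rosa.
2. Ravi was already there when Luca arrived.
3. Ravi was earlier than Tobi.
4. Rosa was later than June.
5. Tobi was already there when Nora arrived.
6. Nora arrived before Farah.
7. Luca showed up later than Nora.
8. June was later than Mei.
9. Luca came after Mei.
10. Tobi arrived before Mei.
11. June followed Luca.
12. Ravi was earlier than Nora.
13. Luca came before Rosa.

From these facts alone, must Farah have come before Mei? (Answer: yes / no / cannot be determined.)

No chain of stated constraints runs from Farah to Mei, and none runs from Mei to Farah either.
So the relative order of Farah and Mei is not fixed by the given facts.

cannot be determined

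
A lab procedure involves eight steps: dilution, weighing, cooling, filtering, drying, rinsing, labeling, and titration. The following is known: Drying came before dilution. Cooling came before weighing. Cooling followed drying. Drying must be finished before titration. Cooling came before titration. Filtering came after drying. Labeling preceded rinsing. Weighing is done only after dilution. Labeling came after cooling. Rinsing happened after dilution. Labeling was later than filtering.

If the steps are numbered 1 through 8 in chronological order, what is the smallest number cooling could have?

2

Drying must come before cooling — 1 forced predecessor.
Nothing else is forced ahead of cooling, so its earliest slot is position 1 + 1 = 2.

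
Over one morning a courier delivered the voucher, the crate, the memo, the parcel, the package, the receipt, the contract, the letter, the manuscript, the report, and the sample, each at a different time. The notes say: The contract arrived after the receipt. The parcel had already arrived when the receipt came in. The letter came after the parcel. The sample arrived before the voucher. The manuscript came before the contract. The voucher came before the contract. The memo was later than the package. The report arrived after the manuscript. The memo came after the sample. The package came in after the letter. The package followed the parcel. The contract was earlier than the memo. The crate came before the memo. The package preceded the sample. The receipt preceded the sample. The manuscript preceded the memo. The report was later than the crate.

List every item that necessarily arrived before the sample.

Directly stated before the sample: the package and the receipt.
The letter reaches the sample via the letter → the package → the sample.
The parcel reaches the sample via the parcel → the package → the sample.
No chain forces the crate (or any of the others) ahead of the sample.

the letter, the package, the parcel, the receipt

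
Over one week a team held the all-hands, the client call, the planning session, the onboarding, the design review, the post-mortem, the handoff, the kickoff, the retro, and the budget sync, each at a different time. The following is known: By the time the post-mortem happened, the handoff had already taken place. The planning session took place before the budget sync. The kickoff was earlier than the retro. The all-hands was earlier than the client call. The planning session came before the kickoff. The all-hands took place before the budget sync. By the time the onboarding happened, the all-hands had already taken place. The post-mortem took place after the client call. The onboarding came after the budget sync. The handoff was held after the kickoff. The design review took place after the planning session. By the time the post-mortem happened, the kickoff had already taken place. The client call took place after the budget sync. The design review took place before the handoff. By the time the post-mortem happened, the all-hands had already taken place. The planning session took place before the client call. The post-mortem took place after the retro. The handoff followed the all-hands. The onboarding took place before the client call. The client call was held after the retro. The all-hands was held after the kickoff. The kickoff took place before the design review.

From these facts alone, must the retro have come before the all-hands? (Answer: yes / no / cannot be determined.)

No chain of stated constraints runs from the retro to the all-hands, and none runs from the all-hands to the retro either.
So the relative order of the retro and the all-hands is not fixed by the given facts.

cannot be determined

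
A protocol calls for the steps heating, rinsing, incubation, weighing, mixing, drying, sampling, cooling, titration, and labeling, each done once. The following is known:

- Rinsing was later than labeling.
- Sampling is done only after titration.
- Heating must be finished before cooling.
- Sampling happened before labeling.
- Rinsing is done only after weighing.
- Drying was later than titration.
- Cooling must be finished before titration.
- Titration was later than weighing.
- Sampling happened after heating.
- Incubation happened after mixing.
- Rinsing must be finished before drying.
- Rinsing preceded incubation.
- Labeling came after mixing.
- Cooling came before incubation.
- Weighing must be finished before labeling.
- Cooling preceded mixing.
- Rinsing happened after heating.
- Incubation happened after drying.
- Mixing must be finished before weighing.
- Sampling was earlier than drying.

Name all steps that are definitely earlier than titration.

Directly stated before titration: cooling and weighing.
Heating reaches titration via heating → cooling → titration.
Mixing reaches titration via mixing → weighing → titration.
No chain forces incubation (or any of the others) ahead of titration.

cooling, heating, mixing, weighing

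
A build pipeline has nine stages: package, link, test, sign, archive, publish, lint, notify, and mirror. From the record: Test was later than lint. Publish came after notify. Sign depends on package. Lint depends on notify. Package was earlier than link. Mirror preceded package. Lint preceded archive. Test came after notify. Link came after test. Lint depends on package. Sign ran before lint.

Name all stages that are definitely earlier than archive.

Directly stated before archive: lint.
Mirror reaches archive via mirror → package → lint → archive.
Notify reaches archive via notify → lint → archive.
Package reaches archive via package → lint → archive.
Likewise sign reaches archive by chaining the stated constraints.

lint, mirror, notify, package, sign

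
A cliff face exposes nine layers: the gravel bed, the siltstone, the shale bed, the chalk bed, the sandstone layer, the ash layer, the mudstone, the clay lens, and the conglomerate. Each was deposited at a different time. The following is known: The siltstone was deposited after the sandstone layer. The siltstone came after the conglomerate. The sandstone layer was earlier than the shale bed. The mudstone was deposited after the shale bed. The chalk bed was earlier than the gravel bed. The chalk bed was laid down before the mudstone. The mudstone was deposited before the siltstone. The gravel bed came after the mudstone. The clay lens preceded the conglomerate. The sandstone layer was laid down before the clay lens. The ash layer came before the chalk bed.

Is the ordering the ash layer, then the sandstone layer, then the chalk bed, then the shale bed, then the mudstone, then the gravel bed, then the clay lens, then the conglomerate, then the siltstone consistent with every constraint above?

yes

Check each stated constraint against the proposed order — e.g. the sandstone layer is ahead of the clay lens; the sandstone layer is ahead of the siltstone. Every pair is in the required order; nothing is violated.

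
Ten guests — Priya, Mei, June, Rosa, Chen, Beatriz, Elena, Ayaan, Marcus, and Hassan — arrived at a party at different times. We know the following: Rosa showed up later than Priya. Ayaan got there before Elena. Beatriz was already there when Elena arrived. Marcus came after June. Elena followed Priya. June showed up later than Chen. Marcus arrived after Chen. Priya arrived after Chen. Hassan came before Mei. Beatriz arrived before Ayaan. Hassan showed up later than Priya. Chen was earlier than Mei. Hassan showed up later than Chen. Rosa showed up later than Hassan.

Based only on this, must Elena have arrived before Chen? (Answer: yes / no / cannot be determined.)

no

Tracing the constraints gives Chen → Priya → Elena, so Chen must come before Elena.
That means Elena cannot be before Chen.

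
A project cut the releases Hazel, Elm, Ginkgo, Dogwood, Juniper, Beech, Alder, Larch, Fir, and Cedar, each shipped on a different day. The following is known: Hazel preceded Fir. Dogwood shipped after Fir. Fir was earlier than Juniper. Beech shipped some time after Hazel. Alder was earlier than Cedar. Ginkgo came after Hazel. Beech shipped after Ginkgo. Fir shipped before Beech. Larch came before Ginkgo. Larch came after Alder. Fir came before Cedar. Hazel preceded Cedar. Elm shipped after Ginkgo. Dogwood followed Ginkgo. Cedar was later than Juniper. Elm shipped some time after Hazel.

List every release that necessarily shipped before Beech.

Directly stated before Beech: Fir, Ginkgo, and Hazel.
Alder reaches Beech via Alder → Larch → Ginkgo → Beech.
Larch reaches Beech via Larch → Ginkgo → Beech.
No chain forces Juniper (or any of the others) ahead of Beech.

Alder, Fir, Ginkgo, Hazel, Larch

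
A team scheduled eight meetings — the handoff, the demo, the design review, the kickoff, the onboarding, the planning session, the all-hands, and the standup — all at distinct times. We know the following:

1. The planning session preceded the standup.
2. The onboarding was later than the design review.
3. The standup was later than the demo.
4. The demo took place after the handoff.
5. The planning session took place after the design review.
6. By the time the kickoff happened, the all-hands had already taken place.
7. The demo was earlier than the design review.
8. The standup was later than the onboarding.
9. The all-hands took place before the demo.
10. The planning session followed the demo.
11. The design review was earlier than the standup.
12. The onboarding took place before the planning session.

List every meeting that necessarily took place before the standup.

Directly stated before the standup: the demo, the design review, the onboarding, and the planning session.
The all-hands reaches the standup via the all-hands → the demo → the standup.
The handoff reaches the standup via the handoff → the demo → the standup.
No chain forces the kickoff ahead of the standup.

the all-hands, the demo, the design review, the handoff, the onboarding, the planning session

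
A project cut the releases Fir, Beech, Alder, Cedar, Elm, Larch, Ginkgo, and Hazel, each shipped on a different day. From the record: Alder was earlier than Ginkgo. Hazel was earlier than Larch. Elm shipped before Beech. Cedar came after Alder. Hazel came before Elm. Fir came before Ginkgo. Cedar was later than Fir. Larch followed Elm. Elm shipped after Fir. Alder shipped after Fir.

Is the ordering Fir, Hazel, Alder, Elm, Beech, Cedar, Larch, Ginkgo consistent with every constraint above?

yes

Check each stated constraint against the proposed order — e.g. Alder is ahead of Ginkgo; Fir is ahead of Ginkgo. Every pair is in the required order; nothing is violated.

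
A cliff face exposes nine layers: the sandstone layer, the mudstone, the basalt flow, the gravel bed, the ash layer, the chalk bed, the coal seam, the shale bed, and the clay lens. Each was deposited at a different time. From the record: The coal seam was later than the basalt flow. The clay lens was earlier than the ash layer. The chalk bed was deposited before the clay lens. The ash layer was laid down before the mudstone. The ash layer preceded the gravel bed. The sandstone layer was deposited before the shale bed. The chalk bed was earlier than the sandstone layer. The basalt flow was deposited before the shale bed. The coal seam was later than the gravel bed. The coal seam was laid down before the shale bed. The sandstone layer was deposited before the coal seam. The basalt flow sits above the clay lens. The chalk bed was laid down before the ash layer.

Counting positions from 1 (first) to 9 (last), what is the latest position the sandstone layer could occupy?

The sandstone layer must come before the coal seam and the shale bed — 2 layers forced after it.
Everything else can be placed before the sandstone layer in some valid order, so the sandstone layer can sit as late as position 9 − 2 = 7.

7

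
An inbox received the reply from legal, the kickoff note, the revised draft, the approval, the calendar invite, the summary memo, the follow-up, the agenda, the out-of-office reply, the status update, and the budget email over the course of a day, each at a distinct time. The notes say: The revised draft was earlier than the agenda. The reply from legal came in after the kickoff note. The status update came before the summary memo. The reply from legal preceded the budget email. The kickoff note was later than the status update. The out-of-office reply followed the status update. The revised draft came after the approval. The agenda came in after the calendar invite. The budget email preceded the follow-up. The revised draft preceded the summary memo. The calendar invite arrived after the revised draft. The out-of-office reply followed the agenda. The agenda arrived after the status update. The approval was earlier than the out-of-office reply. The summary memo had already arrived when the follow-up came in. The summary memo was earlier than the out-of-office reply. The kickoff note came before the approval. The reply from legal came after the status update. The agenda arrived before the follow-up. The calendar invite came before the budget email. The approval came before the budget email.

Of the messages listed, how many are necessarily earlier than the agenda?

5

Directly stated before the agenda: the calendar invite, the revised draft, and the status update.
The approval reaches the agenda via the approval → the revised draft → the agenda.
The kickoff note reaches the agenda via the kickoff note → the approval → the revised draft → the agenda.
No chain forces the budget email (or any of the others) ahead of the agenda.
That's the approval, the calendar invite, the kickoff note, the revised draft, and the status update — 5 in all.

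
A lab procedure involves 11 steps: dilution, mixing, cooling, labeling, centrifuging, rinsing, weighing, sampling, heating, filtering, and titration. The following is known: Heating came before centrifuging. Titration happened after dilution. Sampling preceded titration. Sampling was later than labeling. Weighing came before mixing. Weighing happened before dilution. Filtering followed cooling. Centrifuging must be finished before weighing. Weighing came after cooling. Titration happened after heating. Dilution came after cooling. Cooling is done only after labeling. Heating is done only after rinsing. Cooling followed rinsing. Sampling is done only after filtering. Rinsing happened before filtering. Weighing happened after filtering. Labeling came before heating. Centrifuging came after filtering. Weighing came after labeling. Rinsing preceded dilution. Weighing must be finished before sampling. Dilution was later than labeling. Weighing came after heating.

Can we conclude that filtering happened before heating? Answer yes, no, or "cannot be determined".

No chain of stated constraints runs from filtering to heating, and none runs from heating to filtering either.
So the relative order of filtering and heating is not fixed by the given facts.

cannot be determined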